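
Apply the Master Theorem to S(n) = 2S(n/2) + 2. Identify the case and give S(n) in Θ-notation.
Master Theorem template: S(n) = a·S(n/b) + f(n).
Here: a=2, b=2, f(n)=2
Compute log_b(a) = log_2(2) = 1.
f(n) = 2 = O(n^(1-ε)) with ε = 1. Case 1: S(n) = Θ(n^log_b(a)) = Θ(n).

Case 1: S(n) = Θ(n)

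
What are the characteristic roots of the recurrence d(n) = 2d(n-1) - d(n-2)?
Substitute d(n) = rⁿ and divide through by rⁿ⁻²: r² - 2r + 1 = 0
Factor: (r - 1)² = 0, so r = 1 (double root).
General solution: d(n) = (A + Bn)·1ⁿ

Characteristic: r² - 2r + 1 = 0, Roots: r = 1 (double root)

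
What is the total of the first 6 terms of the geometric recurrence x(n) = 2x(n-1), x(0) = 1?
Computing the sequence terms: 1, 2, 4, 8, 16, 32
Adding these values together:

63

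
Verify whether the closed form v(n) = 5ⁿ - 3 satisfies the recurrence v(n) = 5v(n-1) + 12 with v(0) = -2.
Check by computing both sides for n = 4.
From the recurrence with v(0) = -2:
  v(0) = -2, v(1) = 2, v(2) = 22, v(3) = 122, v(4) = 622
  so the recurrence gives v(4) = 622.
From the proposed closed form v(n) = 5ⁿ - 3:
  v(4) = 622.
Both sides give 622 at n = 4, and the initial condition(s) match, so the closed form is consistent.

Yes, the closed form is correct.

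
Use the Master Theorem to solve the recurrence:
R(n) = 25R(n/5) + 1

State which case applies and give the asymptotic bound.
Master Theorem template: R(n) = a·R(n/b) + f(n).
Here: a=25, b=5, f(n)=1
Compute log_b(a) = log_5(25) = 2.
f(n) = 1 = O(n^(2-ε)) with ε = 2. Case 1: R(n) = Θ(n^log_b(a)) = Θ(n^2).

Case 1: R(n) = Θ(n^2)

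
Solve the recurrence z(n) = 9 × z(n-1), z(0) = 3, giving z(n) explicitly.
Recurrence: z(n) = 9 × z(n-1), initial: z(0) = 3.
Each term is 9 times the previous, so this is geometric with ratio 9. After n steps: z(n) = z(0)·9ⁿ = 3·9ⁿ.

z(n) = 3·9ⁿ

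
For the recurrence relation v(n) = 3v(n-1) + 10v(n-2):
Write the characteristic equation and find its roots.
Substitute v(n) = rⁿ and divide through by rⁿ⁻²: r² - 3r - 10 = 0
Factor: (r + 2)(r - 5) = 0, so r = -2, 5.
General solution: v(n) = A·(-2)ⁿ + B·5ⁿ

Characteristic: r² - 3r - 10 = 0, Roots: r = -2, 5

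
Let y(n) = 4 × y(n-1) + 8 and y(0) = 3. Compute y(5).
Computing step by step:
y(0) = 3
y(1) = 4 × 3 + 8 = 20
y(2) = 4 × 20 + 8 = 88
y(3) = 4 × 88 + 8 = 360
y(4) = 4 × 360 + 8 = 1448
y(5) = 4 × 1448 + 8 = 5800

5800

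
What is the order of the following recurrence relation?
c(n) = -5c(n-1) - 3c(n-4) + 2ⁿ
The order is the largest lag k for which c(n-k) appears. Here the deepest term is c(n-4) (the 2ⁿ term is non-homogeneous and does not affect the order), so the order is 4.

Order 4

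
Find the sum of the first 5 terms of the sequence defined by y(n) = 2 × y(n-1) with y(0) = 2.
Computing the sequence terms: 2, 4, 8, 16, 32
Adding these values together:

62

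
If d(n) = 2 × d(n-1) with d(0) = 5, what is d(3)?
Computing step by step:
d(0) = 5
d(1) = 2 × 5 = 10
d(2) = 2 × 10 = 20
d(3) = 2 × 20 = 40

40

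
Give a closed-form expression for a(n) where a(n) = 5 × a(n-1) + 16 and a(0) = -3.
Recurrence: a(n) = 5 × a(n-1) + 16, initial: a(0) = -3.
Try a(n) = A·5ⁿ + C. Substituting: A·5ⁿ + C = 5(A·5ⁿ⁻¹ + C) + 16 = A·5ⁿ + 5C + 16, so C = 5C + 16, giving C = -4. Then a(0) = A - 4 = -3 gives A = 1.

a(n) = 5ⁿ - 4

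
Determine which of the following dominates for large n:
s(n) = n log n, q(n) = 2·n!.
Comparing growth rates:
Growth-rate hierarchy: log n ≺ any polynomial ≺ any exponential cⁿ (c>1) ≺ n! ≺ nⁿ.
factorial dominates polynomial degree 1 (with log factor) asymptotically.

q(n) grows faster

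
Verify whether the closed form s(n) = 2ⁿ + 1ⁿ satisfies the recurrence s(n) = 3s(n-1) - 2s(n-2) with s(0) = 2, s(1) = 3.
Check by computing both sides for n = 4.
From the recurrence with s(0) = 2, s(1) = 3:
  s(0) = 2, s(1) = 3, s(2) = 5, s(3) = 9, s(4) = 17
  so the recurrence gives s(4) = 17.
From the proposed closed form s(n) = 2ⁿ + 1ⁿ:
  s(4) = 17.
Both sides give 17 at n = 4, and the initial condition(s) match, so the closed form is consistent.

Yes, the closed form is correct.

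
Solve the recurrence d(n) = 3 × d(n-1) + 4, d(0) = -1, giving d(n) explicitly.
Recurrence: d(n) = 3 × d(n-1) + 4, initial: d(0) = -1.
Try d(n) = A·3ⁿ + C. Substituting: A·3ⁿ + C = 3(A·3ⁿ⁻¹ + C) + 4 = A·3ⁿ + 3C + 4, so C = 3C + 4, giving C = -2. Then d(0) = A - 2 = -1 gives A = 1.

d(n) = 3ⁿ - 2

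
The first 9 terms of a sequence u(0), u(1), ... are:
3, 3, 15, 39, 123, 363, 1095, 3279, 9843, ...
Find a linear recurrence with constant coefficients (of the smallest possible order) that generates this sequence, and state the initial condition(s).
Look for the lowest-order linear relation among consecutive terms.
Observation: u(n) - 2·u(n-1) - (3)·u(n-2) = 0 holds for the shown terms, and no order-1 relation u(n) = α·u(n-1) + β fits.
Check at n=3: 2·15 + (3)·3 = 39. ✓

u(n) = 2u(n-1) + 3u(n-2), u(0) = 3, u(1) = 3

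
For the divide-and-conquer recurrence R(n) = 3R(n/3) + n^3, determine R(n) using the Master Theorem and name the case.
Master Theorem template: R(n) = a·R(n/b) + f(n).
Here: a=3, b=3, f(n)=n^3
Compute log_b(a) = log_3(3) = 1.
f(n) = n^3 = Ω(n^(1+ε)) with ε = 2, and the regularity condition holds (a·f(n/b) = (a/b^3)·f(n) with a/b^3 = 3^-2 < 1). Case 3: R(n) = Θ(f(n)) = Θ(n^3).

Case 3: R(n) = Θ(n^3)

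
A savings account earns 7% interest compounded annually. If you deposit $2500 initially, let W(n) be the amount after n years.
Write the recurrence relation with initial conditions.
Each year the balance grows by 7%, i.e. is multiplied by 1 + 7/100 = 1.07, so W(n) = 1.07 × W(n-1). The initial deposit gives W(0) = 2500.
Unrolling gives the closed form W(n) = 2500 × (1.07)ⁿ.

W(n) = 1.07 × W(n-1), W(0) = 2500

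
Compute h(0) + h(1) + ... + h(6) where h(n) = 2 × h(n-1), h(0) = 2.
Computing the sequence terms: 2, 4, 8, 16, 32, 64, 128
Adding these values together:

254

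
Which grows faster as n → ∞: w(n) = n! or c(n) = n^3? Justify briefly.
Comparing growth rates:
Growth-rate hierarchy: log n ≺ any polynomial ≺ any exponential cⁿ (c>1) ≺ n! ≺ nⁿ.
factorial dominates polynomial degree 3 asymptotically.

w(n) grows faster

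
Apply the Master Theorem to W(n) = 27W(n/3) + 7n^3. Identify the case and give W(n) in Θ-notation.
Master Theorem template: W(n) = a·W(n/b) + f(n).
Here: a=27, b=3, f(n)=7n^3
Compute log_b(a) = log_3(27) = 3.
f(n) = 7n^3 = Θ(n^3). Case 2: W(n) = Θ(n^3 log n).

Case 2: W(n) = Θ(n^3 log n)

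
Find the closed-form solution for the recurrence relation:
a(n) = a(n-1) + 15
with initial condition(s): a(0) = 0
Recurrence: a(n) = a(n-1) + 15, initial: a(0) = 0.
Each step adds 15, so a(n) = a(0) + 15n = 15n.

a(n) = 15n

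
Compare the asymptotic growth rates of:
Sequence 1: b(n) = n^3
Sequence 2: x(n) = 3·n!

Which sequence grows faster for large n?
Comparing growth rates:
Growth-rate hierarchy: log n ≺ any polynomial ≺ any exponential cⁿ (c>1) ≺ n! ≺ nⁿ.
factorial dominates polynomial degree 3 asymptotically.

x(n) grows faster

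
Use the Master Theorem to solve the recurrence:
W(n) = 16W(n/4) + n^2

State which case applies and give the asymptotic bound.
Master Theorem template: W(n) = a·W(n/b) + f(n).
Here: a=16, b=4, f(n)=n^2
Compute log_b(a) = log_4(16) = 2.
f(n) = n^2 = Θ(n^2). Case 2: W(n) = Θ(n^2 log n).

Case 2: W(n) = Θ(n^2 log n)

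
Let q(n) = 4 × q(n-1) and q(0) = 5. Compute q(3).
Computing step by step:
q(0) = 5
q(1) = 4 × 5 = 20
q(2) = 4 × 20 = 80
q(3) = 4 × 80 = 320

320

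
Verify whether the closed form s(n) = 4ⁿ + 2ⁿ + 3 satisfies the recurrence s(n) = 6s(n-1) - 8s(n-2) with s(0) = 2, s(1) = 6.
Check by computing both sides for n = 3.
From the recurrence with s(0) = 2, s(1) = 6:
  s(0) = 2, s(1) = 6, s(2) = 20, s(3) = 72
  so the recurrence gives s(3) = 72.
From the proposed closed form s(n) = 4ⁿ + 2ⁿ + 3:
  s(3) = 75.
The recurrence gives 72 but the closed form gives 75, so the closed form does not satisfy the recurrence.

No, the closed form is incorrect.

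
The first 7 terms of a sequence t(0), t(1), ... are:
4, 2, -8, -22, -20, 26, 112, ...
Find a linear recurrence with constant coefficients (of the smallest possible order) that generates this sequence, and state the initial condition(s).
Look for the lowest-order linear relation among consecutive terms.
Observation: t(n) - 2·t(n-1) - (-3)·t(n-2) = 0 holds for the shown terms, and no order-1 relation t(n) = α·t(n-1) + β fits.
Check at n=3: 2·-8 + (-3)·2 = -22. ✓

t(n) = 2t(n-1) - 3t(n-2), t(0) = 4, t(1) = 2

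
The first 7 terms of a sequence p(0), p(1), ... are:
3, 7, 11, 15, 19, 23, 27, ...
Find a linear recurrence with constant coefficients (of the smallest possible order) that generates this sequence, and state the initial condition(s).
Look for the lowest-order linear relation among consecutive terms.
Observation: consecutive differences are constant (= 4).
Check at n=2: 1·7 + 4 = 11. ✓

p(n) = p(n-1) + 4, p(0) = 3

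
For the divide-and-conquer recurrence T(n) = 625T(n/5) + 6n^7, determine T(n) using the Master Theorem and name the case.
Master Theorem template: T(n) = a·T(n/b) + f(n).
Here: a=625, b=5, f(n)=6n^7
Compute log_b(a) = log_5(625) = 4.
f(n) = 6n^7 = Ω(n^(4+ε)) with ε = 3, and the regularity condition holds (a·f(n/b) = (a/b^7)·f(n) with a/b^7 = 5^-3 < 1). Case 3: T(n) = Θ(f(n)) = Θ(n^7).

Case 3: T(n) = Θ(n^7)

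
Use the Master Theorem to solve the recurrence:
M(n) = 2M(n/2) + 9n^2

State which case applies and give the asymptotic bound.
Master Theorem template: M(n) = a·M(n/b) + f(n).
Here: a=2, b=2, f(n)=9n^2
Compute log_b(a) = log_2(2) = 1.
f(n) = 9n^2 = Ω(n^(1+ε)) with ε = 1, and the regularity condition holds (a·f(n/b) = (a/b^2)·f(n) with a/b^2 = 2^-1 < 1). Case 3: M(n) = Θ(f(n)) = Θ(n^2).

Case 3: M(n) = Θ(n^2)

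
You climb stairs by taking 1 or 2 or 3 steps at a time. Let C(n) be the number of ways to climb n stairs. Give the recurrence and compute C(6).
Condition on the size of the last step (1 to 3): before it there were n-1, …, n-3 stairs climbed, and these cases are disjoint, so C(n) = C(n-1) + C(n-2) + C(n-3) (order-3 linear recurrence).
Initial conditions by direct count (compositions of i into parts ≤ 3): C(1) = 1; C(2) = 2; C(3) = 4.
Iterating the recurrence: C(4) = 7, C(5) = 13, C(6) = 24.

C(n) = C(n-1) + C(n-2) + C(n-3), C(1) = 1, C(2) = 2, C(3) = 4; C(6) = 24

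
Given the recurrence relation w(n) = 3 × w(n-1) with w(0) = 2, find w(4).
Computing step by step:
w(0) = 2
w(1) = 3 × 2 = 6
w(2) = 3 × 6 = 18
w(3) = 3 × 18 = 54
w(4) = 3 × 54 = 162

162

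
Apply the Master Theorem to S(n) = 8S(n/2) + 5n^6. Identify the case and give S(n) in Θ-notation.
Master Theorem template: S(n) = a·S(n/b) + f(n).
Here: a=8, b=2, f(n)=5n^6
Compute log_b(a) = log_2(8) = 3.
f(n) = 5n^6 = Ω(n^(3+ε)) with ε = 3, and the regularity condition holds (a·f(n/b) = (a/b^6)·f(n) with a/b^6 = 2^-3 < 1). Case 3: S(n) = Θ(f(n)) = Θ(n^6).

Case 3: S(n) = Θ(n^6)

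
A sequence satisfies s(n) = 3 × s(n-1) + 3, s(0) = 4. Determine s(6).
Computing step by step:
s(0) = 4
s(1) = 3 × 4 + 3 = 15
s(2) = 3 × 15 + 3 = 48
s(3) = 3 × 48 + 3 = 147
s(4) = 3 × 147 + 3 = 444
s(5) = 3 × 444 + 3 = 1335
s(6) = 3 × 1335 + 3 = 4008

4008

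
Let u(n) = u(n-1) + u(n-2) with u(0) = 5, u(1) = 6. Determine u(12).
Computing the sequence terms:
5, 6, 11, 17, 28, 45, 73, 118, 191, 309, 500, 809, 1309

1309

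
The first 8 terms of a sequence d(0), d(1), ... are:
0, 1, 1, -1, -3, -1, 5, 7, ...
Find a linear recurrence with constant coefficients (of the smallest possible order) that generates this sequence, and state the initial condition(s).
Look for the lowest-order linear relation among consecutive terms.
Observation: d(n) - 1·d(n-1) - (-2)·d(n-2) = 0 holds for the shown terms, and no order-1 relation d(n) = α·d(n-1) + β fits.
Check at n=3: 1·1 + (-2)·1 = -1. ✓

d(n) = d(n-1) - 2d(n-2), d(0) = 0, d(1) = 1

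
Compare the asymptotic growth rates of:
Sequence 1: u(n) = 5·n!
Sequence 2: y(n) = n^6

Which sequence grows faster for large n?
Comparing growth rates:
Growth-rate hierarchy: log n ≺ any polynomial ≺ any exponential cⁿ (c>1) ≺ n! ≺ nⁿ.
factorial dominates polynomial degree 6 asymptotically.

u(n) grows faster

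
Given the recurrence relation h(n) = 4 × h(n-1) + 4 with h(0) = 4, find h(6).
Computing step by step:
h(0) = 4
h(1) = 4 × 4 + 4 = 20
h(2) = 4 × 20 + 4 = 84
h(3) = 4 × 84 + 4 = 340
h(4) = 4 × 340 + 4 = 1364
h(5) = 4 × 1364 + 4 = 5460
h(6) = 4 × 5460 + 4 = 21844

21844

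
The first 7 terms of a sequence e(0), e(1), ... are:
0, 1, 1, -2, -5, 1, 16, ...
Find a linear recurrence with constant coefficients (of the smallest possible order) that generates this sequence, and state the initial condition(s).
Look for the lowest-order linear relation among consecutive terms.
Observation: e(n) - 1·e(n-1) - (-3)·e(n-2) = 0 holds for the shown terms, and no order-1 relation e(n) = α·e(n-1) + β fits.
Check at n=3: 1·1 + (-3)·1 = -2. ✓

e(n) = e(n-1) - 3e(n-2), e(0) = 0, e(1) = 1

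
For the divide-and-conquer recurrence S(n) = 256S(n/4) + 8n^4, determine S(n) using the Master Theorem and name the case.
Master Theorem template: S(n) = a·S(n/b) + f(n).
Here: a=256, b=4, f(n)=8n^4
Compute log_b(a) = log_4(256) = 4.
f(n) = 8n^4 = Θ(n^4). Case 2: S(n) = Θ(n^4 log n).

Case 2: S(n) = Θ(n^4 log n)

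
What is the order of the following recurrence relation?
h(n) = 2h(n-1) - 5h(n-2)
The order is the largest lag k for which h(n-k) appears. Here the deepest term is h(n-2), so the order is 2.

Order 2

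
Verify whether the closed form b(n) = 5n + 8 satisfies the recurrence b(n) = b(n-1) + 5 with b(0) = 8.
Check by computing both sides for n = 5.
From the recurrence with b(0) = 8:
  b(0) = 8, b(1) = 13, b(2) = 18, b(3) = 23, b(4) = 28, b(5) = 33
  so the recurrence gives b(5) = 33.
From the proposed closed form b(n) = 5n + 8:
  b(5) = 33.
Both sides give 33 at n = 5, and the initial condition(s) match, so the closed form is consistent.

Yes, the closed form is correct.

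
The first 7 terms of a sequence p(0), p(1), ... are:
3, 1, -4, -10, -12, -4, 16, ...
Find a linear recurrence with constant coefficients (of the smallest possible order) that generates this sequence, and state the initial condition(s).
Look for the lowest-order linear relation among consecutive terms.
Observation: p(n) - 2·p(n-1) - (-2)·p(n-2) = 0 holds for the shown terms, and no order-1 relation p(n) = α·p(n-1) + β fits.
Check at n=3: 2·-4 + (-2)·1 = -10. ✓

p(n) = 2p(n-1) - 2p(n-2), p(0) = 3, p(1) = 1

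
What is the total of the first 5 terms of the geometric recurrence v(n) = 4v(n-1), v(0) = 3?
Computing the sequence terms: 3, 12, 48, 192, 768
Adding these values together:

1023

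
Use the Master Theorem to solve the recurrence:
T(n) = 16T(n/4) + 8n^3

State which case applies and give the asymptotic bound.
Master Theorem template: T(n) = a·T(n/b) + f(n).
Here: a=16, b=4, f(n)=8n^3
Compute log_b(a) = log_4(16) = 2.
f(n) = 8n^3 = Ω(n^(2+ε)) with ε = 1, and the regularity condition holds (a·f(n/b) = (a/b^3)·f(n) with a/b^3 = 4^-1 < 1). Case 3: T(n) = Θ(f(n)) = Θ(n^3).

Case 3: T(n) = Θ(n^3)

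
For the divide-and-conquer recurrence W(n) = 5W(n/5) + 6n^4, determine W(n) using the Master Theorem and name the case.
Master Theorem template: W(n) = a·W(n/b) + f(n).
Here: a=5, b=5, f(n)=6n^4
Compute log_b(a) = log_5(5) = 1.
f(n) = 6n^4 = Ω(n^(1+ε)) with ε = 3, and the regularity condition holds (a·f(n/b) = (a/b^4)·f(n) with a/b^4 = 5^-3 < 1). Case 3: W(n) = Θ(f(n)) = Θ(n^4).

Case 3: W(n) = Θ(n^4)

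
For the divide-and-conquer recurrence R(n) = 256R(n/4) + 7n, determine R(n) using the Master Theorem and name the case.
Master Theorem template: R(n) = a·R(n/b) + f(n).
Here: a=256, b=4, f(n)=7n
Compute log_b(a) = log_4(256) = 4.
f(n) = 7n = O(n^(4-ε)) with ε = 3. Case 1: R(n) = Θ(n^log_b(a)) = Θ(n^4).

Case 1: R(n) = Θ(n^4)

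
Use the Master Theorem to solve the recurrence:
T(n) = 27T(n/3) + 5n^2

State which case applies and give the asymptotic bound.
Master Theorem template: T(n) = a·T(n/b) + f(n).
Here: a=27, b=3, f(n)=5n^2
Compute log_b(a) = log_3(27) = 3.
f(n) = 5n^2 = O(n^(3-ε)) with ε = 1. Case 1: T(n) = Θ(n^log_b(a)) = Θ(n^3).

Case 1: T(n) = Θ(n^3)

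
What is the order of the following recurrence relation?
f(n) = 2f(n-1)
The order is the largest lag k for which f(n-k) appears. Here the deepest term is f(n-1), so the order is 1.

Order 1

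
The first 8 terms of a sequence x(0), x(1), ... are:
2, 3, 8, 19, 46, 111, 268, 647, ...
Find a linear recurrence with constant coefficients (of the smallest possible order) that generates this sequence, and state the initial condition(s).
Look for the lowest-order linear relation among consecutive terms.
Observation: x(n) - 2·x(n-1) - (1)·x(n-2) = 0 holds for the shown terms, and no order-1 relation x(n) = α·x(n-1) + β fits.
Check at n=3: 2·8 + (1)·3 = 19. ✓

x(n) = 2x(n-1) + x(n-2), x(0) = 2, x(1) = 3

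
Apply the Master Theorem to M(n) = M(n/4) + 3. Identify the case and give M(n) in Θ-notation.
Master Theorem template: M(n) = a·M(n/b) + f(n).
Here: a=1, b=4, f(n)=3
Compute log_b(a) = log_4(1) = 0.
f(n) = 3 = Θ(1). Case 2: M(n) = Θ(log n).

Case 2: M(n) = Θ(log n)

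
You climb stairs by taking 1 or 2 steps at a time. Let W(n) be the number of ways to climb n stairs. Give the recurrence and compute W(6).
Condition on the size of the last step (1 to 2): before it there were n-1, …, n-2 stairs climbed, and these cases are disjoint, so W(n) = W(n-1) + W(n-2) (Fibonacci-type sequence).
Initial conditions by direct count (compositions of i into parts ≤ 2): W(1) = 1; W(2) = 2.
Iterating the recurrence: W(3) = 3, W(4) = 5, W(5) = 8, W(6) = 13.

W(n) = W(n-1) + W(n-2), W(1) = 1, W(2) = 2; W(6) = 13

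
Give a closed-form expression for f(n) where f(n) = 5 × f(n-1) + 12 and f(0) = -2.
Recurrence: f(n) = 5 × f(n-1) + 12, initial: f(0) = -2.
Try f(n) = A·5ⁿ + C. Substituting: A·5ⁿ + C = 5(A·5ⁿ⁻¹ + C) + 12 = A·5ⁿ + 5C + 12, so C = 5C + 12, giving C = -3. Then f(0) = A - 3 = -2 gives A = 1.

f(n) = 5ⁿ - 3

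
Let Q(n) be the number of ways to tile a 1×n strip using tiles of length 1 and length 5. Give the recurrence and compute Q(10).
Condition on the last tile: it has length 1 (leaving a 1×(n-1) strip) or length 5 (leaving a 1×(n-5) strip), so Q(n) = Q(n-1) + Q(n-5) (order-5 linear recurrence).
For 0 ≤ i < 5 only unit tiles fit, so Q(i) = 1.
Iterating the recurrence: Q(5) = 2, Q(6) = 3, Q(7) = 4, Q(8) = 5, Q(9) = 6, Q(10) = 8.

Q(n) = Q(n-1) + Q(n-5), with Q(i) = 1 for 0 ≤ i < 5; Q(10) = 8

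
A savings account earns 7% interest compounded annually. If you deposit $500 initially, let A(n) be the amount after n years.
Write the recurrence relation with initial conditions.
Each year the balance grows by 7%, i.e. is multiplied by 1 + 7/100 = 1.07, so A(n) = 1.07 × A(n-1). The initial deposit gives A(0) = 500.
Unrolling gives the closed form A(n) = 500 × (1.07)ⁿ.

A(n) = 1.07 × A(n-1), A(0) = 500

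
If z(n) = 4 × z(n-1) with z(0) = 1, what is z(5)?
Computing step by step:
z(0) = 1
z(1) = 4 × 1 = 4
z(2) = 4 × 4 = 16
z(3) = 4 × 16 = 64
z(4) = 4 × 64 = 256
z(5) = 4 × 256 = 1024

1024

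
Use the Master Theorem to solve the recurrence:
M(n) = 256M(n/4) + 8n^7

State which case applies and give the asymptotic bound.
Master Theorem template: M(n) = a·M(n/b) + f(n).
Here: a=256, b=4, f(n)=8n^7
Compute log_b(a) = log_4(256) = 4.
f(n) = 8n^7 = Ω(n^(4+ε)) with ε = 3, and the regularity condition holds (a·f(n/b) = (a/b^7)·f(n) with a/b^7 = 4^-3 < 1). Case 3: M(n) = Θ(f(n)) = Θ(n^7).

Case 3: M(n) = Θ(n^7)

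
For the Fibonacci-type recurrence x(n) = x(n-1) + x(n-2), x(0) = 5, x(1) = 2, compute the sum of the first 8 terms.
Computing the sequence terms: 5, 2, 7, 9, 16, 25, 41, 66
Adding these values together:

171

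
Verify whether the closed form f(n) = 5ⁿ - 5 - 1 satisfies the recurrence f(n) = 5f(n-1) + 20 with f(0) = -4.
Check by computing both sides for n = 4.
From the recurrence with f(0) = -4:
  f(0) = -4, f(1) = 0, f(2) = 20, f(3) = 120, f(4) = 620
  so the recurrence gives f(4) = 620.
From the proposed closed form f(n) = 5ⁿ - 5 - 1:
  f(4) = 619.
The recurrence gives 620 but the closed form gives 619, so the closed form does not satisfy the recurrence.

No, the closed form is incorrect.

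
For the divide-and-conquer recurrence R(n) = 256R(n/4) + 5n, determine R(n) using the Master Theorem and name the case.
Master Theorem template: R(n) = a·R(n/b) + f(n).
Here: a=256, b=4, f(n)=5n
Compute log_b(a) = log_4(256) = 4.
f(n) = 5n = O(n^(4-ε)) with ε = 3. Case 1: R(n) = Θ(n^log_b(a)) = Θ(n^4).

Case 1: R(n) = Θ(n^4)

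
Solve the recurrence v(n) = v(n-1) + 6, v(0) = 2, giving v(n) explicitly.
Recurrence: v(n) = v(n-1) + 6, initial: v(0) = 2.
Each step adds 6, so v(n) = v(0) + 6n = 6n + 2.

v(n) = 6n + 2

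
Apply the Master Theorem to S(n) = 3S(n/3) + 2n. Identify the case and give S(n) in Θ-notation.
Master Theorem template: S(n) = a·S(n/b) + f(n).
Here: a=3, b=3, f(n)=2n
Compute log_b(a) = log_3(3) = 1.
f(n) = 2n = Θ(n). Case 2: S(n) = Θ(n log n).

Case 2: S(n) = Θ(n log n)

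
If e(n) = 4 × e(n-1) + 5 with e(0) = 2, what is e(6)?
Computing step by step:
e(0) = 2
e(1) = 4 × 2 + 5 = 13
e(2) = 4 × 13 + 5 = 57
e(3) = 4 × 57 + 5 = 233
e(4) = 4 × 233 + 5 = 937
e(5) = 4 × 937 + 5 = 3753
e(6) = 4 × 3753 + 5 = 15017

15017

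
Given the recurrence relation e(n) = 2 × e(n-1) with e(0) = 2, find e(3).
Computing step by step:
e(0) = 2
e(1) = 2 × 2 = 4
e(2) = 2 × 4 = 8
e(3) = 2 × 8 = 16

16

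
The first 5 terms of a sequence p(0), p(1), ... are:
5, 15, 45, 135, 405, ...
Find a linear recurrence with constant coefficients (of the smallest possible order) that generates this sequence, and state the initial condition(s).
Look for the lowest-order linear relation among consecutive terms.
Observation: each term is 3× the previous.
Check at n=2: 3·15 = 45. ✓

p(n) = 3 × p(n-1), p(0) = 5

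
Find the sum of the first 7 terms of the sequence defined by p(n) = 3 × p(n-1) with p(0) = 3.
Computing the sequence terms: 3, 9, 27, 81, 243, 729, 2187
Adding these values together:

3279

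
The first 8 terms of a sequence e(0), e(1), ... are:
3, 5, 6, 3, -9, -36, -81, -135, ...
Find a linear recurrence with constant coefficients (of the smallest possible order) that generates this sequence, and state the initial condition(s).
Look for the lowest-order linear relation among consecutive terms.
Observation: e(n) - 3·e(n-1) - (-3)·e(n-2) = 0 holds for the shown terms, and no order-1 relation e(n) = α·e(n-1) + β fits.
Check at n=3: 3·6 + (-3)·5 = 3. ✓

e(n) = 3e(n-1) - 3e(n-2), e(0) = 3, e(1) = 5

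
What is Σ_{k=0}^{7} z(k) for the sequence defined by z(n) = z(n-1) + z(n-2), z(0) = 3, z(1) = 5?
Computing the sequence terms: 3, 5, 8, 13, 21, 34, 55, 89
Adding these values together:

228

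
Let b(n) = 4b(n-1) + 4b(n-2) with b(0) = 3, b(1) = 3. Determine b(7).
Computing the sequence terms:
3, 3, 24, 108, 528, 2544, 12288, 59328

59328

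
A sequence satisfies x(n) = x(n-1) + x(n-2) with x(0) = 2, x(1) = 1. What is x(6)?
Computing the sequence terms:
2, 1, 3, 4, 7, 11, 18

18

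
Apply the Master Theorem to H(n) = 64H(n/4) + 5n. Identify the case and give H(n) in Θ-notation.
Master Theorem template: H(n) = a·H(n/b) + f(n).
Here: a=64, b=4, f(n)=5n
Compute log_b(a) = log_4(64) = 3.
f(n) = 5n = O(n^(3-ε)) with ε = 2. Case 1: H(n) = Θ(n^log_b(a)) = Θ(n^3).

Case 1: H(n) = Θ(n^3)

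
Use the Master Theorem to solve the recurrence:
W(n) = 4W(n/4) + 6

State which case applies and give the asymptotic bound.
Master Theorem template: W(n) = a·W(n/b) + f(n).
Here: a=4, b=4, f(n)=6
Compute log_b(a) = log_4(4) = 1.
f(n) = 6 = O(n^(1-ε)) with ε = 1. Case 1: W(n) = Θ(n^log_b(a)) = Θ(n).

Case 1: W(n) = Θ(n)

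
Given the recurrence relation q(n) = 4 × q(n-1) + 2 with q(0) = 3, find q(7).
Computing step by step:
q(0) = 3
q(1) = 4 × 3 + 2 = 14
q(2) = 4 × 14 + 2 = 58
q(3) = 4 × 58 + 2 = 234
q(4) = 4 × 234 + 2 = 938
q(5) = 4 × 938 + 2 = 3754
q(6) = 4 × 3754 + 2 = 15018
q(7) = 4 × 15018 + 2 = 60074

60074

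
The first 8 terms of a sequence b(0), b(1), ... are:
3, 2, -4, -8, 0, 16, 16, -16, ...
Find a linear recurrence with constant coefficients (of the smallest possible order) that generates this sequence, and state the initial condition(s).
Look for the lowest-order linear relation among consecutive terms.
Observation: b(n) - 1·b(n-1) - (-2)·b(n-2) = 0 holds for the shown terms, and no order-1 relation b(n) = α·b(n-1) + β fits.
Check at n=3: 1·-4 + (-2)·2 = -8. ✓

b(n) = b(n-1) - 2b(n-2), b(0) = 3, b(1) = 2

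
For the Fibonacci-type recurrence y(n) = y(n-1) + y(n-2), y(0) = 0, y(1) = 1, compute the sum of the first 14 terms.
Computing the sequence terms: 0, 1, 1, 2, 3, 5, 8, 13, 21, 34, 55, 89, 144, 233
Adding these values together:

609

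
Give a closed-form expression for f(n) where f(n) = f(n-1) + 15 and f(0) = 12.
Recurrence: f(n) = f(n-1) + 15, initial: f(0) = 12.
Each step adds 15, so f(n) = f(0) + 15n = 15n + 12.

f(n) = 15n + 12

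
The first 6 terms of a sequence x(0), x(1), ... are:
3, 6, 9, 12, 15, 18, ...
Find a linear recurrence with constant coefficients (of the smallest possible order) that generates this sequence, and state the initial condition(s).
Look for the lowest-order linear relation among consecutive terms.
Observation: consecutive differences are constant (= 3).
Check at n=2: 1·6 + 3 = 9. ✓

x(n) = x(n-1) + 3, x(0) = 3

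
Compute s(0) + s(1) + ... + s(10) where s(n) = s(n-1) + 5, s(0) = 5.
Computing the sequence terms: 5, 10, 15, 20, 25, 30, 35, 40, 45, 50, 55
Adding these values together:

330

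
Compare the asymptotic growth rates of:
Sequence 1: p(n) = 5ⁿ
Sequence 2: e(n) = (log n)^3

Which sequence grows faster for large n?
Comparing growth rates:
Growth-rate hierarchy: log n ≺ any polynomial ≺ any exponential cⁿ (c>1) ≺ n! ≺ nⁿ.
exponential base 5 dominates polylogarithmic (log n)^3 asymptotically.

p(n) grows faster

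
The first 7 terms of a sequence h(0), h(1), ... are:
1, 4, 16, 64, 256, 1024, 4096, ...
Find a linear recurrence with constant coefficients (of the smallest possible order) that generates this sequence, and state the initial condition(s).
Look for the lowest-order linear relation among consecutive terms.
Observation: each term is 4× the previous.
Check at n=2: 4·4 = 16. ✓

h(n) = 4 × h(n-1), h(0) = 1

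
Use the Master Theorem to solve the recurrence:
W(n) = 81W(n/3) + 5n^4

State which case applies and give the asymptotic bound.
Master Theorem template: W(n) = a·W(n/b) + f(n).
Here: a=81, b=3, f(n)=5n^4
Compute log_b(a) = log_3(81) = 4.
f(n) = 5n^4 = Θ(n^4). Case 2: W(n) = Θ(n^4 log n).

Case 2: W(n) = Θ(n^4 log n)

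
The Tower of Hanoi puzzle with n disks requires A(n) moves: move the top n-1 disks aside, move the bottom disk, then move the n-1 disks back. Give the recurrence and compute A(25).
Moving n disks = move the top n-1 disks aside (A(n-1) moves) + move the largest disk (1 move) + move the n-1 disks back on top (A(n-1) moves), so A(n) = 2A(n-1) + 1, with A(1) = 1 (a single disk takes one move).
First terms: 1, 3, 7, 15, 31, 63, … — each is one less than a power of 2. Indeed A(n) + 1 = 2(A(n-1) + 1) with A(1) + 1 = 2, so A(n) + 1 = 2ⁿ and A(n) = 2ⁿ - 1.
Hence A(25) = 2^25 - 1 = 33554432 - 1 = 33554431.

A(n) = 2A(n-1) + 1, A(1) = 1; A(25) = 33554431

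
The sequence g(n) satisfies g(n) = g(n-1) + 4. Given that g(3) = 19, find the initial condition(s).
g(3) = g(0) + 3·4, so g(0) = 19 - 12 = 7.

g(0) = 7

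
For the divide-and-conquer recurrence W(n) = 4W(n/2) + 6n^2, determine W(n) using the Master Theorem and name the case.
Master Theorem template: W(n) = a·W(n/b) + f(n).
Here: a=4, b=2, f(n)=6n^2
Compute log_b(a) = log_2(4) = 2.
f(n) = 6n^2 = Θ(n^2). Case 2: W(n) = Θ(n^2 log n).

Case 2: W(n) = Θ(n^2 log n)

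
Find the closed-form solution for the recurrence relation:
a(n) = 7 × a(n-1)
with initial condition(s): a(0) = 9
Recurrence: a(n) = 7 × a(n-1), initial: a(0) = 9.
Each term is 7 times the previous, so this is geometric with ratio 7. After n steps: a(n) = a(0)·7ⁿ = 9·7ⁿ.

a(n) = 9·7ⁿ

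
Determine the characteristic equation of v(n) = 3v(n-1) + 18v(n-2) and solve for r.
Substitute v(n) = rⁿ and divide through by rⁿ⁻²: r² - 3r - 18 = 0
Factor: (r + 3)(r - 6) = 0, so r = -3, 6.
General solution: v(n) = A·(-3)ⁿ + B·6ⁿ

Characteristic: r² - 3r - 18 = 0, Roots: r = -3, 6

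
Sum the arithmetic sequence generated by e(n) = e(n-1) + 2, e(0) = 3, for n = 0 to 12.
Computing the sequence terms: 3, 5, 7, 9, 11, 13, 15, 17, 19, 21, 23, 25, 27
Adding these values together:

195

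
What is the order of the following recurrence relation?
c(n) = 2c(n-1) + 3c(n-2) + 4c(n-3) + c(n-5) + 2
The order is the largest lag k for which c(n-k) appears. Here the deepest term is c(n-5) (the 2 term is non-homogeneous and does not affect the order), so the order is 5.

Order 5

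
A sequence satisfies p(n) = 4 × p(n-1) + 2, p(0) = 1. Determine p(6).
Computing step by step:
p(0) = 1
p(1) = 4 × 1 + 2 = 6
p(2) = 4 × 6 + 2 = 26
p(3) = 4 × 26 + 2 = 106
p(4) = 4 × 106 + 2 = 426
p(5) = 4 × 426 + 2 = 1706
p(6) = 4 × 1706 + 2 = 6826

6826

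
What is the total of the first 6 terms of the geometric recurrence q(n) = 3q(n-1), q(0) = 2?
Computing the sequence terms: 2, 6, 18, 54, 162, 486
Adding these values together:

728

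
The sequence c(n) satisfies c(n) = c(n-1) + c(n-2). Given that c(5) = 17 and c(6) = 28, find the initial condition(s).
Work backwards using c(k) = c(k+2) - c(k+1):
c(4) = c(6) - c(5) = 28 - 17 = 11
c(3) = c(5) - c(4) = 17 - 11 = 6
c(2) = c(4) - c(3) = 11 - 6 = 5
c(1) = c(3) - c(2) = 6 - 5 = 1
c(0) = c(2) - c(1) = 5 - 1 = 4

c(0) = 4, c(1) = 1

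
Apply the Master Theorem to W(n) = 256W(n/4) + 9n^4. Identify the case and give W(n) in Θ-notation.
Master Theorem template: W(n) = a·W(n/b) + f(n).
Here: a=256, b=4, f(n)=9n^4
Compute log_b(a) = log_4(256) = 4.
f(n) = 9n^4 = Θ(n^4). Case 2: W(n) = Θ(n^4 log n).

Case 2: W(n) = Θ(n^4 log n)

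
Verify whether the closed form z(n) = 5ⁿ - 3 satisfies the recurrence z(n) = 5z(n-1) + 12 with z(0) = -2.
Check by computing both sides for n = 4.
From the recurrence with z(0) = -2:
  z(0) = -2, z(1) = 2, z(2) = 22, z(3) = 122, z(4) = 622
  so the recurrence gives z(4) = 622.
From the proposed closed form z(n) = 5ⁿ - 3:
  z(4) = 622.
Both sides give 622 at n = 4, and the initial condition(s) match, so the closed form is consistent.

Yes, the closed form is correct.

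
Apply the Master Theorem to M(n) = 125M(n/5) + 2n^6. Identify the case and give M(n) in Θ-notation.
Master Theorem template: M(n) = a·M(n/b) + f(n).
Here: a=125, b=5, f(n)=2n^6
Compute log_b(a) = log_5(125) = 3.
f(n) = 2n^6 = Ω(n^(3+ε)) with ε = 3, and the regularity condition holds (a·f(n/b) = (a/b^6)·f(n) with a/b^6 = 5^-3 < 1). Case 3: M(n) = Θ(f(n)) = Θ(n^6).

Case 3: M(n) = Θ(n^6)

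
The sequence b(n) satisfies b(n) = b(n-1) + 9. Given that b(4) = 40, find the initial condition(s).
b(4) = b(0) + 4·9, so b(0) = 40 - 36 = 4.

b(0) = 4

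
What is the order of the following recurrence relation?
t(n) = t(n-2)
The order is the largest lag k for which t(n-k) appears. Here the deepest term is t(n-2), so the order is 2.

Order 2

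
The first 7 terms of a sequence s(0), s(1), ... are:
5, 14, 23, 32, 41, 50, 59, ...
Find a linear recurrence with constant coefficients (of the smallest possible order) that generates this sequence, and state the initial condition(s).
Look for the lowest-order linear relation among consecutive terms.
Observation: consecutive differences are constant (= 9).
Check at n=2: 1·14 + 9 = 23. ✓

s(n) = s(n-1) + 9, s(0) = 5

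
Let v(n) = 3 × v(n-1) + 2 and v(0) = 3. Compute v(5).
Computing step by step:
v(0) = 3
v(1) = 3 × 3 + 2 = 11
v(2) = 3 × 11 + 2 = 35
v(3) = 3 × 35 + 2 = 107
v(4) = 3 × 107 + 2 = 323
v(5) = 3 × 323 + 2 = 971

971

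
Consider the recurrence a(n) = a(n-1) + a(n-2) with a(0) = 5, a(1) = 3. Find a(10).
Computing the sequence terms:
5, 3, 8, 11, 19, 30, 49, 79, 128, 207, 335

335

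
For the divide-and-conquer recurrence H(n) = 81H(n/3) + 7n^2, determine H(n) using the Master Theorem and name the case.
Master Theorem template: H(n) = a·H(n/b) + f(n).
Here: a=81, b=3, f(n)=7n^2
Compute log_b(a) = log_3(81) = 4.
f(n) = 7n^2 = O(n^(4-ε)) with ε = 2. Case 1: H(n) = Θ(n^log_b(a)) = Θ(n^4).

Case 1: H(n) = Θ(n^4)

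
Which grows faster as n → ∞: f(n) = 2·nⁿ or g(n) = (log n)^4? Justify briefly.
Comparing growth rates:
Growth-rate hierarchy: log n ≺ any polynomial ≺ any exponential cⁿ (c>1) ≺ n! ≺ nⁿ.
super-exponential nⁿ dominates polylogarithmic (log n)^4 asymptotically.

f(n) grows faster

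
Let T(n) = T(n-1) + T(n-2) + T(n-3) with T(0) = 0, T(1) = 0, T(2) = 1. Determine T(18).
Computing the sequence terms:
0, 0, 1, 1, 2, 4, 7, 13, 24, 44, 81, 149, 274, 504, 927, 1705, 3136, 5768, 10609

10609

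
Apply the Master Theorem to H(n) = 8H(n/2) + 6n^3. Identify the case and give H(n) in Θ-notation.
Master Theorem template: H(n) = a·H(n/b) + f(n).
Here: a=8, b=2, f(n)=6n^3
Compute log_b(a) = log_2(8) = 3.
f(n) = 6n^3 = Θ(n^3). Case 2: H(n) = Θ(n^3 log n).

Case 2: H(n) = Θ(n^3 log n)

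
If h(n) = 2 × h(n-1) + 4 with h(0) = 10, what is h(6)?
Computing step by step:
h(0) = 10
h(1) = 2 × 10 + 4 = 24
h(2) = 2 × 24 + 4 = 52
h(3) = 2 × 52 + 4 = 108
h(4) = 2 × 108 + 4 = 220
h(5) = 2 × 220 + 4 = 444
h(6) = 2 × 444 + 4 = 892

892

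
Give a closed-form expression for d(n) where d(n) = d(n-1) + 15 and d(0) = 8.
Recurrence: d(n) = d(n-1) + 15, initial: d(0) = 8.
Each step adds 15, so d(n) = d(0) + 15n = 15n + 8.

d(n) = 15n + 8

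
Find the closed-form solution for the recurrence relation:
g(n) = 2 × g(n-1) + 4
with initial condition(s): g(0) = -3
Recurrence: g(n) = 2 × g(n-1) + 4, initial: g(0) = -3.
Try g(n) = A·2ⁿ + C. Substituting: A·2ⁿ + C = 2(A·2ⁿ⁻¹ + C) + 4 = A·2ⁿ + 2C + 4, so C = 2C + 4, giving C = -4. Then g(0) = A - 4 = -3 gives A = 1.

g(n) = 2ⁿ - 4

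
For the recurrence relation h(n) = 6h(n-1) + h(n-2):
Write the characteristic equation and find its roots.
Substitute h(n) = rⁿ and divide through by rⁿ⁻²: r² - 6r - 1 = 0
Discriminant: 6² + 4·1 = 40, not a perfect square, so by the quadratic formula r = (6 ± √40)/2.
General solution: h(n) = A·r₁ⁿ + B·r₂ⁿ where r₁,r₂ = (6 ± √40)/2

Characteristic: r² - 6r - 1 = 0, Roots: r = (6 ± √40)/2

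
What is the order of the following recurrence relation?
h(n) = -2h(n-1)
The order is the largest lag k for which h(n-k) appears. Here the deepest term is h(n-1), so the order is 1.

Order 1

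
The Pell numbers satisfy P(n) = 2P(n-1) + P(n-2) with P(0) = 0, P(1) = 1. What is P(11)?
Computing the sequence terms:
0, 1, 2, 5, 12, 29, 70, 169, 408, 985, 2378, 5741

5741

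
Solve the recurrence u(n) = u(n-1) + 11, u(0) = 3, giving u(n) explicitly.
Recurrence: u(n) = u(n-1) + 11, initial: u(0) = 3.
Each step adds 11, so u(n) = u(0) + 11n = 11n + 3.

u(n) = 11n + 3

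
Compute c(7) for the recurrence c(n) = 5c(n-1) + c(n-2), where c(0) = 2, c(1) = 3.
Computing the sequence terms:
2, 3, 17, 88, 457, 2373, 12322, 63983

63983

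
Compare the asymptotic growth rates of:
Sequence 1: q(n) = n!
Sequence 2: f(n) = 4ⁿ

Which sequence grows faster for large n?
Comparing growth rates:
Growth-rate hierarchy: log n ≺ any polynomial ≺ any exponential cⁿ (c>1) ≺ n! ≺ nⁿ.
factorial dominates exponential base 4 asymptotically.

q(n) grows faster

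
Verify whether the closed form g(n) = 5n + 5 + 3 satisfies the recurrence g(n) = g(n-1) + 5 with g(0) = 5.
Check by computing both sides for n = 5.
From the recurrence with g(0) = 5:
  g(0) = 5, g(1) = 10, g(2) = 15, g(3) = 20, g(4) = 25, g(5) = 30
  so the recurrence gives g(5) = 30.
From the proposed closed form g(n) = 5n + 5 + 3:
  g(5) = 33.
The recurrence gives 30 but the closed form gives 33, so the closed form does not satisfy the recurrence.

No, the closed form is incorrect.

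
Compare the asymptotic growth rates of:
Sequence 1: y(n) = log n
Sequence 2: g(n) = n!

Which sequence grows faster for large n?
Comparing growth rates:
Growth-rate hierarchy: log n ≺ any polynomial ≺ any exponential cⁿ (c>1) ≺ n! ≺ nⁿ.
factorial dominates logarithmic asymptotically.

g(n) grows faster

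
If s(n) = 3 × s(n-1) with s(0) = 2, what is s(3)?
Computing step by step:
s(0) = 2
s(1) = 3 × 2 = 6
s(2) = 3 × 6 = 18
s(3) = 3 × 18 = 54

54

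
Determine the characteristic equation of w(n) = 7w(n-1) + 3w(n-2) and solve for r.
Substitute w(n) = rⁿ and divide through by rⁿ⁻²: r² - 7r - 3 = 0
Discriminant: 7² + 4·3 = 61, not a perfect square, so by the quadratic formula r = (7 ± √61)/2.
General solution: w(n) = A·r₁ⁿ + B·r₂ⁿ where r₁,r₂ = (7 ± √61)/2

Characteristic: r² - 7r - 3 = 0, Roots: r = (7 ± √61)/2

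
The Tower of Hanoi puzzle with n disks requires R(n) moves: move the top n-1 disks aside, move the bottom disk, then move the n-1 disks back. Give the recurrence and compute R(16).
Moving n disks = move the top n-1 disks aside (R(n-1) moves) + move the largest disk (1 move) + move the n-1 disks back on top (R(n-1) moves), so R(n) = 2R(n-1) + 1, with R(1) = 1 (a single disk takes one move).
First terms: 1, 3, 7, 15, 31, 63, … — each is one less than a power of 2. Indeed R(n) + 1 = 2(R(n-1) + 1) with R(1) + 1 = 2, so R(n) + 1 = 2ⁿ and R(n) = 2ⁿ - 1.
Hence R(16) = 2^16 - 1 = 65536 - 1 = 65535.

R(n) = 2R(n-1) + 1, R(1) = 1; R(16) = 65535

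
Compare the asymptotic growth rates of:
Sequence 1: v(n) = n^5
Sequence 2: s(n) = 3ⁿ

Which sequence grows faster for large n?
Comparing growth rates:
Growth-rate hierarchy: log n ≺ any polynomial ≺ any exponential cⁿ (c>1) ≺ n! ≺ nⁿ.
exponential base 3 dominates polynomial degree 5 asymptotically.

s(n) grows faster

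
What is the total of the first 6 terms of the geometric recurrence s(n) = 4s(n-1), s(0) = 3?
Computing the sequence terms: 3, 12, 48, 192, 768, 3072
Adding these values together:

4095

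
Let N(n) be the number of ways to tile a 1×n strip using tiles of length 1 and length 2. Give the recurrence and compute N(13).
Condition on the last tile: it has length 1 (leaving a 1×(n-1) strip) or length 2 (leaving a 1×(n-2) strip), so N(n) = N(n-1) + N(n-2) (order-2 linear recurrence).
For 0 ≤ i < 2 only unit tiles fit, so N(i) = 1.
Iterating the recurrence: N(2) = 2, N(3) = 3, N(4) = 5, N(5) = 8, N(6) = 13, N(7) = 21, N(8) = 34, N(9) = 55, N(10) = 89, N(11) = 144, N(12) = 233, N(13) = 377.

N(n) = N(n-1) + N(n-2), with N(i) = 1 for 0 ≤ i < 2; N(13) = 377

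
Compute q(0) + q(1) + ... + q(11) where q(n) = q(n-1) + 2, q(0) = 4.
Computing the sequence terms: 4, 6, 8, 10, 12, 14, 16, 18, 20, 22, 24, 26
Adding these values together:

180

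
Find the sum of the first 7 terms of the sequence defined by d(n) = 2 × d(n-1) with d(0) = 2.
Computing the sequence terms: 2, 4, 8, 16, 32, 64, 128
Adding these values together:

254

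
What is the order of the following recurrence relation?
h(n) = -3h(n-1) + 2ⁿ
The order is the largest lag k for which h(n-k) appears. Here the deepest term is h(n-1) (the 2ⁿ term is non-homogeneous and does not affect the order), so the order is 1.

Order 1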